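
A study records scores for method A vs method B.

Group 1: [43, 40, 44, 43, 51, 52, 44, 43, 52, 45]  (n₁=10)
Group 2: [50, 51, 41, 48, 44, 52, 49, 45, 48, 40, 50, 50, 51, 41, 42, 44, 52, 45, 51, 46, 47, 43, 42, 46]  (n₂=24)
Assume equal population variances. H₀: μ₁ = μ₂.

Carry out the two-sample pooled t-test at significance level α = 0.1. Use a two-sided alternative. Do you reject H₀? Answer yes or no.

reject H₀: no

x̄₁=45.700, s₁=4.322, n₁=10
x̄₂=46.583, s₂=3.855, n₂=24
s_p² = [9·4.322² + 23·3.855²]/32 = 15.9354
SE = √(s_p²·(1/10+1/24)) = 1.5025
t = (45.700−46.583)/1.5025 = -0.5879
df = 32
p-value (two-sided) = 0.56072
At α=0.1: p ≥ α → fail to reject H₀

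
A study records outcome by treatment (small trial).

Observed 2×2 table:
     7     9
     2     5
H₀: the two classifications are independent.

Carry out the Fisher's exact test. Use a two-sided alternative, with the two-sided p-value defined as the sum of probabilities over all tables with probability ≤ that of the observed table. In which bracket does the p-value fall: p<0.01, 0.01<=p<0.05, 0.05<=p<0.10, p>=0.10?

Margins: r₁=16, r₂=7, c₁=9, c₂=14, n=23
p_obs = C(16,7)·C(7,2)/C(23,9); sum pmf over tables with pmf ≤ p_obs
p-value (two-sided) = 0.65702
→ bracket: p>=0.10

p-value bracket: p>=0.10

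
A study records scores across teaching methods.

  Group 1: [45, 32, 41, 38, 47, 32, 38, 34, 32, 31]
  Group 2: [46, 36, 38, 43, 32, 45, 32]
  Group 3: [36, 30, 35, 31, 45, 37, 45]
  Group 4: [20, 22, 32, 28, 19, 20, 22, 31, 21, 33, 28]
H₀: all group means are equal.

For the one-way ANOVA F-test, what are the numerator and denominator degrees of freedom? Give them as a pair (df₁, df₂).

k = 4 groups, N = 35 total
df = (k−1, N−k) = (4−1, 35−4) = (3, 31)

degrees of freedom = [3, 31]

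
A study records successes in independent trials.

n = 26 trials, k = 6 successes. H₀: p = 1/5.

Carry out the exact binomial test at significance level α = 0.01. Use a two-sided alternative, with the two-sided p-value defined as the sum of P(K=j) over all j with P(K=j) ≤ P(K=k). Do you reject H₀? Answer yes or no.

reject H₀: no

Exact binomial: n=26, k=6, p₀=1/5=0.2000
P(X=j) = C(n,j)·p₀^j·(1−p₀)^(n−j); p = Σ P(X=j) over j with P(X=j) ≤ P(X=6)
p-value (two-sided) = 0.62935
At α=0.01: p ≥ α → fail to reject H₀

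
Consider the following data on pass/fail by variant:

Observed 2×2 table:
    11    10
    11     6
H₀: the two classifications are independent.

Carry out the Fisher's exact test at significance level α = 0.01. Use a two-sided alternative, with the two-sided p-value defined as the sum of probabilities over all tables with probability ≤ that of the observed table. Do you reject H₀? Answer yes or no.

reject H₀: no

Margins: r₁=21, r₂=17, c₁=22, c₂=16, n=38
p_obs = C(21,11)·C(17,11)/C(38,22); sum pmf over tables with pmf ≤ p_obs
p-value (two-sided) = 0.52054
At α=0.01: p ≥ α → fail to reject H₀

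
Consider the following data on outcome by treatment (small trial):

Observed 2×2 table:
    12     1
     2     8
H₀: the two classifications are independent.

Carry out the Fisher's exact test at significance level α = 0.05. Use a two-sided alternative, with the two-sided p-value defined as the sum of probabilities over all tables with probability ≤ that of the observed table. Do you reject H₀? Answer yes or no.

Margins: r₁=13, r₂=10, c₁=14, c₂=9, n=23
p_obs = C(13,12)·C(10,2)/C(23,14); sum pmf over tables with pmf ≤ p_obs
p-value (two-sided) = 0.00073
At α=0.05: p < α → reject H₀

reject H₀: yes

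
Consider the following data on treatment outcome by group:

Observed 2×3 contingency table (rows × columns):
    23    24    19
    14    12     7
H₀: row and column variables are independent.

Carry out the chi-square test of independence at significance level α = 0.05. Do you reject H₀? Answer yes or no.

Row totals [66, 33], col totals [37, 36, 26], n=99
χ² = (23−24.67)²/24.67 + (24−24.00)²/24.00 + (19−17.33)²/17.33 + (14−12.33)²/12.33 + (12−12.00)²/12.00 + (7−8.67)²/8.67 = 0.8186
df = 2
p-value (upper-tail) = 0.66411
At α=0.05: p ≥ α → fail to reject H₀

reject H₀: no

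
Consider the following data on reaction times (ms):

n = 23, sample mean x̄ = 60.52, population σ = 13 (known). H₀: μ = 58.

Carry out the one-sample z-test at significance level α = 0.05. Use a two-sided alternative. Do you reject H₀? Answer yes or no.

SE = σ/√n = 13/√23 = 2.7107
z = (x̄−μ₀)/SE = (60.52−58)/2.7107 = 0.9297
p-value (two-sided) = 0.35255
At α=0.05: p ≥ α → fail to reject H₀

reject H₀: no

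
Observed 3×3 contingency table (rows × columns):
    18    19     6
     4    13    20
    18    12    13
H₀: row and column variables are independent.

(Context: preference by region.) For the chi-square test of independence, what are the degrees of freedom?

df = (r−1)(c−1) = (3−1)·(3−1) = 4

degrees of freedom = 4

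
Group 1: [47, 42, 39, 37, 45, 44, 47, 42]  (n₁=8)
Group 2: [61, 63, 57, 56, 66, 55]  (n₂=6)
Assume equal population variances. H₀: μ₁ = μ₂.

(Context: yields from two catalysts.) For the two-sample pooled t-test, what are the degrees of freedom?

df = n₁ + n₂ − 2 = 8 + 6 − 2 = 12

degrees of freedom = 12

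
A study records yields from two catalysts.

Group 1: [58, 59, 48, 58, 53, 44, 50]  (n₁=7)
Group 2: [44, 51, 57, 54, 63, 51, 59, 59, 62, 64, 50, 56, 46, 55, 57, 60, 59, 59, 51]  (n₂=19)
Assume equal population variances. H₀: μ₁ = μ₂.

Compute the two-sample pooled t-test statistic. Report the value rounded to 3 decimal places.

x̄₁=52.857, s₁=5.786, n₁=7
x̄₂=55.632, s₂=5.580, n₂=19
s_p² = [6·5.786² + 18·5.580²]/24 = 31.7199
SE = √(s_p²·(1/7+1/19)) = 2.4902
t = (52.857−55.632)/2.4902 = -1.1142
df = 24

test statistic = -1.114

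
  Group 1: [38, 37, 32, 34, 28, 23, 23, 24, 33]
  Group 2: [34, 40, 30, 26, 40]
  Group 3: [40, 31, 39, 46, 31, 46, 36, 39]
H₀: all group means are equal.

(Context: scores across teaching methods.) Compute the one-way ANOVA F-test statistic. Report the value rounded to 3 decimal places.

Group means [30.22, 34.00, 38.50], grand mean 34.091
SSB = Σnᵢ(x̄ᵢ−x̄)² = 290.263; SSW = ΣΣ(x−x̄ᵢ)² = 665.556
MSB = 290.263/2 = 145.1313; MSW = 665.556/19 = 35.0292
F = MSB/MSW = 4.1431
df = (2, 19)

test statistic = 4.143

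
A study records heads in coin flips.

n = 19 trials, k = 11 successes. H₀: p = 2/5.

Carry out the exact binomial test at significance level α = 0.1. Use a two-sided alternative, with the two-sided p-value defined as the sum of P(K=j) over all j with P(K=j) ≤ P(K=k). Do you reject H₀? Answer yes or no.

reject H₀: no

Exact binomial: n=19, k=11, p₀=2/5=0.4000
P(X=j) = C(n,j)·p₀^j·(1−p₀)^(n−j); p = Σ P(X=j) over j with P(X=j) ≤ P(X=11)
p-value (two-sided) = 0.15809
At α=0.1: p ≥ α → fail to reject H₀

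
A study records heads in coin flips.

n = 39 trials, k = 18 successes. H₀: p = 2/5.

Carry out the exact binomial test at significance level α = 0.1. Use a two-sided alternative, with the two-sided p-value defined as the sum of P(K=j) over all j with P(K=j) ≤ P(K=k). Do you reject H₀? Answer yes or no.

reject H₀: no

Exact binomial: n=39, k=18, p₀=2/5=0.4000
P(X=j) = C(n,j)·p₀^j·(1−p₀)^(n−j); p = Σ P(X=j) over j with P(X=j) ≤ P(X=18)
p-value (two-sided) = 0.51369
At α=0.1: p ≥ α → fail to reject H₀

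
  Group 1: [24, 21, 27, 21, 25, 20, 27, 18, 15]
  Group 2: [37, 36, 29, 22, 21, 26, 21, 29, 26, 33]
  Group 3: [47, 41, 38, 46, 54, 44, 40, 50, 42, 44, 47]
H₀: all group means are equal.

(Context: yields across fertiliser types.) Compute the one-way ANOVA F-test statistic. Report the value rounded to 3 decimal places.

test statistic = 58.247

Group means [22.00, 28.00, 44.82], grand mean 32.367
SSB = Σnᵢ(x̄ᵢ−x̄)² = 2863.330; SSW = ΣΣ(x−x̄ᵢ)² = 663.636
MSB = 2863.330/2 = 1431.6652; MSW = 663.636/27 = 24.5791
F = MSB/MSW = 58.2472
df = (2, 27)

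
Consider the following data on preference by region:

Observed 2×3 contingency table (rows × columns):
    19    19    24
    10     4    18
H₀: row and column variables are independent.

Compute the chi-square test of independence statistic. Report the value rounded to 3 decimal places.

Row totals [62, 32], col totals [29, 23, 42], n=94
χ² = (19−19.13)²/19.13 + (19−15.17)²/15.17 + (24−27.70)²/27.70 + (10−9.87)²/9.87 + (4−7.83)²/7.83 + (18−14.30)²/14.30 = 4.2960
df = 2

test statistic = 4.296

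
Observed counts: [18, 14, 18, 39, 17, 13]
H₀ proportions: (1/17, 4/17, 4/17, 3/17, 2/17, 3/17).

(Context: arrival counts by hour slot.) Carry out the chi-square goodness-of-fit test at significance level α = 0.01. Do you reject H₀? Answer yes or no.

reject H₀: yes

n = 119; E_i = n·p_i = [7.00, 28.00, 28.00, 21.00, 14.00, 21.00]
χ² = (18−7.00)²/7.00 + (14−28.00)²/28.00 + (18−28.00)²/28.00 + (39−21.00)²/21.00 + (17−14.00)²/14.00 + (13−21.00)²/21.00 = 46.9762
df = 5
p-value (upper-tail) = 0.00000
At α=0.01: p < α → reject H₀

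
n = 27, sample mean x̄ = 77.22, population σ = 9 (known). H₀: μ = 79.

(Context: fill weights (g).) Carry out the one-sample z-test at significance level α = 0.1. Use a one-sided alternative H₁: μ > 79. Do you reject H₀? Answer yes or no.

reject H₀: no

SE = σ/√n = 9/√27 = 1.7321
z = (x̄−μ₀)/SE = (77.22−79)/1.7321 = -1.0277
p-value (one-sided, H₁ greater) = 0.84795
At α=0.1: p ≥ α → fail to reject H₀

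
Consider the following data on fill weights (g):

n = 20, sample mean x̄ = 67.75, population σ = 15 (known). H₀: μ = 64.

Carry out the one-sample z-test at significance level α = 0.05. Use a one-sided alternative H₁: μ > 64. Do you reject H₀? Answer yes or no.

reject H₀: no

SE = σ/√n = 15/√20 = 3.3541
z = (x̄−μ₀)/SE = (67.75−64)/3.3541 = 1.1180
p-value (one-sided, H₁ greater) = 0.13178
At α=0.05: p ≥ α → fail to reject H₀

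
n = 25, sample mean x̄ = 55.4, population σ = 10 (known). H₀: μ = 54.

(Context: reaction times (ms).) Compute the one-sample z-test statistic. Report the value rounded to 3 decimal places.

SE = σ/√n = 10/√25 = 2.0000
z = (x̄−μ₀)/SE = (55.4−54)/2.0000 = 0.7000

test statistic = 0.700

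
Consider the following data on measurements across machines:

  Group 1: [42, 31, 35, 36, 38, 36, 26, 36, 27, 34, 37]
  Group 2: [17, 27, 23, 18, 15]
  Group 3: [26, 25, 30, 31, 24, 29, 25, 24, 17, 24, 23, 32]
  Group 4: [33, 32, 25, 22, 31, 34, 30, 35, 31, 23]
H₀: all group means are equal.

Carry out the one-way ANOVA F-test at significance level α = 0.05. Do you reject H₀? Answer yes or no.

reject H₀: yes

Group means [34.36, 20.00, 25.83, 29.60], grand mean 28.526
SSB = Σnᵢ(x̄ᵢ−x̄)² = 836.862; SSW = ΣΣ(x−x̄ᵢ)² = 700.612
MSB = 836.862/3 = 278.9539; MSW = 700.612/34 = 20.6062
F = MSB/MSW = 13.5373
df = (3, 34)
p-value (upper-tail) = 0.00001
At α=0.05: p < α → reject H₀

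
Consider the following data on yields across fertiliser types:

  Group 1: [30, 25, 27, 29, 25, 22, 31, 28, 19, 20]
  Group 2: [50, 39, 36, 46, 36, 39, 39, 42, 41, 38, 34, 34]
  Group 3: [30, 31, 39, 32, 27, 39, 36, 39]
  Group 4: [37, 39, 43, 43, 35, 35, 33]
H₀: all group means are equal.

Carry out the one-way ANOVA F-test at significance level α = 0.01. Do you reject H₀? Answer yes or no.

reject H₀: yes

Group means [25.60, 39.50, 34.12, 37.86], grand mean 34.270
SSB = Σnᵢ(x̄ᵢ−x̄)² = 1170.165; SSW = ΣΣ(x−x̄ᵢ)² = 657.132
MSB = 1170.165/3 = 390.0551; MSW = 657.132/33 = 19.9131
F = MSB/MSW = 19.5879
df = (3, 33)
p-value (upper-tail) = 0.00000
At α=0.01: p < α → reject H₀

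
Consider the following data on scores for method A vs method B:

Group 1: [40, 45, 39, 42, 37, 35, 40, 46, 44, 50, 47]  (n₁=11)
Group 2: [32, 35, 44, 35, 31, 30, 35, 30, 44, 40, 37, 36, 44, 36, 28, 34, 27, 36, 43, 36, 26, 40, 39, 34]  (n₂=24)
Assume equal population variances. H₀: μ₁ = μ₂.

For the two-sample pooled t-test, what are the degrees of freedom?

df = n₁ + n₂ − 2 = 11 + 24 − 2 = 33

degrees of freedom = 33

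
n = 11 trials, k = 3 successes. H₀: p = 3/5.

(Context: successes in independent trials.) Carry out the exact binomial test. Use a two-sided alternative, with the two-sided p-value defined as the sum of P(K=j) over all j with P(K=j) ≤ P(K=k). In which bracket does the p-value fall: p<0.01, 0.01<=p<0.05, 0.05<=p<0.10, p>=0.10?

Exact binomial: n=11, k=3, p₀=3/5=0.6000
P(X=j) = C(n,j)·p₀^j·(1−p₀)^(n−j); p = Σ P(X=j) over j with P(X=j) ≤ P(X=3)
p-value (two-sided) = 0.03291
→ bracket: 0.01<=p<0.05

p-value bracket: 0.01<=p<0.05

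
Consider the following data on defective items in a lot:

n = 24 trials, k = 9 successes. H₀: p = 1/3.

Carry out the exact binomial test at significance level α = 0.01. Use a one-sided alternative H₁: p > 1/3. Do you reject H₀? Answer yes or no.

Exact binomial: n=24, k=9, p₀=1/3=0.3333
P(X≥9) from Σ C(n,i)·p₀^i·(1−p₀)^(n−i)
p-value (one-sided, H₁ greater) = 0.40553
At α=0.01: p ≥ α → fail to reject H₀

reject H₀: no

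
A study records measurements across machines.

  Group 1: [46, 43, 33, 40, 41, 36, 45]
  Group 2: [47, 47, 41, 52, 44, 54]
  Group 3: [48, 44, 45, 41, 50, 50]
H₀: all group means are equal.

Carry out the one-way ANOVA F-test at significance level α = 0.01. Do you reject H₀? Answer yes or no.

Group means [40.57, 47.50, 46.33], grand mean 44.579
SSB = Σnᵢ(x̄ᵢ−x̄)² = 182.084; SSW = ΣΣ(x−x̄ᵢ)² = 316.548
MSB = 182.084/2 = 91.0420; MSW = 316.548/16 = 19.7842
F = MSB/MSW = 4.6017
df = (2, 16)
p-value (upper-tail) = 0.02638
At α=0.01: p ≥ α → fail to reject H₀

reject H₀: no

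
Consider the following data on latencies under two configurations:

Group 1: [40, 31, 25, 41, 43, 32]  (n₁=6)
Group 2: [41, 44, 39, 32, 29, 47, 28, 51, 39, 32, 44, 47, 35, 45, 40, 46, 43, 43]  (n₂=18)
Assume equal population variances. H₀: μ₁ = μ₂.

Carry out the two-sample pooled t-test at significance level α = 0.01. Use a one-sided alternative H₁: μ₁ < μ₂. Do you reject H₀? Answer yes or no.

x̄₁=35.333, s₁=7.062, n₁=6
x̄₂=40.278, s₂=6.640, n₂=18
s_p² = [5·7.062² + 17·6.640²]/22 = 45.4066
SE = √(s_p²·(1/6+1/18)) = 3.1765
t = (35.333−40.278)/3.1765 = -1.5566
df = 22
p-value (one-sided, H₁ less) = 0.06692
At α=0.01: p ≥ α → fail to reject H₀

reject H₀: no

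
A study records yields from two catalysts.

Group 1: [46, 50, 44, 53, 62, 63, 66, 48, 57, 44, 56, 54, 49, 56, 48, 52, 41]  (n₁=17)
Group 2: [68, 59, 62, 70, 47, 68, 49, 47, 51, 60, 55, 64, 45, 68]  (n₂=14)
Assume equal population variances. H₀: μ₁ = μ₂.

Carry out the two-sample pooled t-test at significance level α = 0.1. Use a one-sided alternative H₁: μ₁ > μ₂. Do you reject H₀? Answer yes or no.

x̄₁=52.294, s₁=7.104, n₁=17
x̄₂=58.071, s₂=8.991, n₂=14
s_p² = [16·7.104² + 13·8.991²]/29 = 64.0848
SE = √(s_p²·(1/17+1/14)) = 2.8891
t = (52.294−58.071)/2.8891 = -1.9997
df = 29
p-value (one-sided, H₁ greater) = 0.97251
At α=0.1: p ≥ α → fail to reject H₀

reject H₀: no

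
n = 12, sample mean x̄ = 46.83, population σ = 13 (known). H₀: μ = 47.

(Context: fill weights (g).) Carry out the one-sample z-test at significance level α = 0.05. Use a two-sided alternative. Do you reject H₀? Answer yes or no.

SE = σ/√n = 13/√12 = 3.7528
z = (x̄−μ₀)/SE = (46.83−47)/3.7528 = -0.0453
p-value (two-sided) = 0.96387
At α=0.05: p ≥ α → fail to reject H₀

reject H₀: no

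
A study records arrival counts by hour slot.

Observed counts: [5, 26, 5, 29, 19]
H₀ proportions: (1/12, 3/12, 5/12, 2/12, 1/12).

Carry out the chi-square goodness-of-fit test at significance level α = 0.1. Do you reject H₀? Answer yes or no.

reject H₀: yes

n = 84; E_i = n·p_i = [7.00, 21.00, 35.00, 14.00, 7.00]
χ² = (5−7.00)²/7.00 + (26−21.00)²/21.00 + (5−35.00)²/35.00 + (29−14.00)²/14.00 + (19−7.00)²/7.00 = 64.1190
df = 4
p-value (upper-tail) = 0.00000
At α=0.1: p < α → reject H₀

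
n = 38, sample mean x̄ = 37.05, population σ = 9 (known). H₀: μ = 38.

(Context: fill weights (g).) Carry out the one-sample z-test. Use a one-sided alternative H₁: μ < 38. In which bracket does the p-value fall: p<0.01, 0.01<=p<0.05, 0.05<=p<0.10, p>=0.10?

p-value bracket: p>=0.10

SE = σ/√n = 9/√38 = 1.4600
z = (x̄−μ₀)/SE = (37.05−38)/1.4600 = -0.6507
p-value (one-sided, H₁ less) = 0.25762
→ bracket: p>=0.10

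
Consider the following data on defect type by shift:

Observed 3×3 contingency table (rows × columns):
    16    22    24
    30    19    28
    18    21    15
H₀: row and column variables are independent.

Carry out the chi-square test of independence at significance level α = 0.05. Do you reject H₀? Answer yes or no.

reject H₀: no

Row totals [62, 77, 54], col totals [64, 62, 67], n=193
χ² = (16−20.56)²/20.56 + (22−19.92)²/19.92 + (24−21.52)²/21.52 + (30−25.53)²/25.53 + (19−24.74)²/24.74 + (28−26.73)²/26.73 + (18−17.91)²/17.91 + (21−17.35)²/17.35 + (15−18.75)²/18.75 = 5.2038
df = 4
p-value (upper-tail) = 0.26701
At α=0.05: p ≥ α → fail to reject H₀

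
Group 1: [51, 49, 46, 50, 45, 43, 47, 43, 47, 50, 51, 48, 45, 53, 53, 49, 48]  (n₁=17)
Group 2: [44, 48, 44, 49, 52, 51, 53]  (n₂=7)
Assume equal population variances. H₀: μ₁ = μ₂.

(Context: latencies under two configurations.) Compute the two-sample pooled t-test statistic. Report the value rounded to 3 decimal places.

x̄₁=48.118, s₁=3.080, n₁=17
x̄₂=48.714, s₂=3.638, n₂=7
s_p² = [16·3.080² + 6·3.638²]/22 = 10.5088
SE = √(s_p²·(1/17+1/7)) = 1.4558
t = (48.118−48.714)/1.4558 = -0.4098
df = 22

test statistic = -0.410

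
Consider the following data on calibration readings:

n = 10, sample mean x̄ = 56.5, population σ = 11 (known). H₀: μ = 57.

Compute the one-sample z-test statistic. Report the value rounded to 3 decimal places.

test statistic = -0.144

SE = σ/√n = 11/√10 = 3.4785
z = (x̄−μ₀)/SE = (56.5−57)/3.4785 = -0.1437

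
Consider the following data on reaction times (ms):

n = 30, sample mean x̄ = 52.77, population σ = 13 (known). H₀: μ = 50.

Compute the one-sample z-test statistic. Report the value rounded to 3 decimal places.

SE = σ/√n = 13/√30 = 2.3735
z = (x̄−μ₀)/SE = (52.77−50)/2.3735 = 1.1671

test statistic = 1.167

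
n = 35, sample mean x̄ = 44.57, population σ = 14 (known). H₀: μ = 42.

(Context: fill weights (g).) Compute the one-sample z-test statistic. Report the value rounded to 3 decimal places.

SE = σ/√n = 14/√35 = 2.3664
z = (x̄−μ₀)/SE = (44.57−42)/2.3664 = 1.0860

test statistic = 1.086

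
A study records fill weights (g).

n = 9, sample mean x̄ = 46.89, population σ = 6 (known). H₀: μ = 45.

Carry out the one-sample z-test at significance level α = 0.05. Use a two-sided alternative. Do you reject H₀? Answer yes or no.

SE = σ/√n = 6/√9 = 2.0000
z = (x̄−μ₀)/SE = (46.89−45)/2.0000 = 0.9450
p-value (two-sided) = 0.34466
At α=0.05: p ≥ α → fail to reject H₀

reject H₀: no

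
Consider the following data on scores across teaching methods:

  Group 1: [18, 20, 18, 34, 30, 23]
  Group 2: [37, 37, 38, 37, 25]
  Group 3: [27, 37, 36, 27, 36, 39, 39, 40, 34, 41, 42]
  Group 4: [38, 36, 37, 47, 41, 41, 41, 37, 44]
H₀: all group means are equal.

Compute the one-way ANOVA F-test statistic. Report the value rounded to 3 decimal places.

test statistic = 12.716

Group means [23.83, 34.80, 36.18, 40.22], grand mean 34.742
SSB = Σnᵢ(x̄ᵢ−x̄)² = 1007.110; SSW = ΣΣ(x−x̄ᵢ)² = 712.825
MSB = 1007.110/3 = 335.7034; MSW = 712.825/27 = 26.4009
F = MSB/MSW = 12.7156
df = (3, 27)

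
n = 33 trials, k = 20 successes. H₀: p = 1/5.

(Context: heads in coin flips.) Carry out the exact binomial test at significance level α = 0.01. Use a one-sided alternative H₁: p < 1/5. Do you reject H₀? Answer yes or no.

reject H₀: no

Exact binomial: n=33, k=20, p₀=1/5=0.2000
P(X≤20) from Σ C(n,i)·p₀^i·(1−p₀)^(n−i)
p-value (one-sided, H₁ less) = 1.00000
At α=0.01: p ≥ α → fail to reject H₀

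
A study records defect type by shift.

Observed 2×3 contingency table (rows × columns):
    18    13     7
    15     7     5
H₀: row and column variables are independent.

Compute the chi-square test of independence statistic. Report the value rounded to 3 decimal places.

test statistic = 0.561

Row totals [38, 27], col totals [33, 20, 12], n=65
χ² = (18−19.29)²/19.29 + (13−11.69)²/11.69 + (7−7.02)²/7.02 + (15−13.71)²/13.71 + (7−8.31)²/8.31 + (5−4.98)²/4.98 = 0.5606
df = 2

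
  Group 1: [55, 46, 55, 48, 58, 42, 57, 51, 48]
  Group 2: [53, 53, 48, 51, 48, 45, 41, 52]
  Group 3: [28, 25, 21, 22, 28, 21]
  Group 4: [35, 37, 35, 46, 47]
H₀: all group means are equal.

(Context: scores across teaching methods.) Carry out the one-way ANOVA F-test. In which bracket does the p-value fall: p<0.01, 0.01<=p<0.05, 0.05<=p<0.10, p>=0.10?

Group means [51.11, 48.88, 24.17, 40.00], grand mean 42.714
SSB = Σnᵢ(x̄ᵢ−x̄)² = 3039.117; SSW = ΣΣ(x−x̄ᵢ)² = 566.597
MSB = 3039.117/3 = 1013.0390; MSW = 566.597/24 = 23.6082
F = MSB/MSW = 42.9104
df = (3, 24)
p-value (upper-tail) = 0.00000
→ bracket: p<0.01

p-value bracket: p<0.01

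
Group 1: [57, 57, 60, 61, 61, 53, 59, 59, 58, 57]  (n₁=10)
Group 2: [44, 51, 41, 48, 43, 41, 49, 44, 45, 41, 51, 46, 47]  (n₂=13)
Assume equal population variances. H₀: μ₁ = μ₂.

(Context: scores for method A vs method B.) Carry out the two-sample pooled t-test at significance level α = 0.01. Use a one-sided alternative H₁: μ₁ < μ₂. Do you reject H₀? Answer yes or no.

x̄₁=58.200, s₁=2.394, n₁=10
x̄₂=45.462, s₂=3.573, n₂=13
s_p² = [9·2.394² + 12·3.573²]/21 = 9.7538
SE = √(s_p²·(1/10+1/13)) = 1.3137
t = (58.200−45.462)/1.3137 = 9.6970
df = 21
p-value (one-sided, H₁ less) = 1.00000
At α=0.01: p ≥ α → fail to reject H₀

reject H₀: no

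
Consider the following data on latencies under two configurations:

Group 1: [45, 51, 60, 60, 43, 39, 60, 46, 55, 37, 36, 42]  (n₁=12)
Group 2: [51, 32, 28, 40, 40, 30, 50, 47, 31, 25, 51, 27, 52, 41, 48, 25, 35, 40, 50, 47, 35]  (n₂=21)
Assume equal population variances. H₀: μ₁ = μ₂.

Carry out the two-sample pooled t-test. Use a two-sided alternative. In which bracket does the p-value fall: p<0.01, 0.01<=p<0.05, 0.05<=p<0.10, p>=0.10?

x̄₁=47.833, s₁=9.094, n₁=12
x̄₂=39.286, s₂=9.477, n₂=21
s_p² = [11·9.094² + 20·9.477²]/31 = 87.2888
SE = √(s_p²·(1/12+1/21)) = 3.3809
t = (47.833−39.286)/3.3809 = 2.5282
df = 31
p-value (two-sided) = 0.01677
→ bracket: 0.01<=p<0.05

p-value bracket: 0.01<=p<0.05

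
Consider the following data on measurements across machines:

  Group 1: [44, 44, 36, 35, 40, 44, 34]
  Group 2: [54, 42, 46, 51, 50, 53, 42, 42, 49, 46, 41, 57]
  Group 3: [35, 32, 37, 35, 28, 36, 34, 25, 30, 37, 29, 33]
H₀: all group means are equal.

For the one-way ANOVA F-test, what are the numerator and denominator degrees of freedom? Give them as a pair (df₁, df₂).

degrees of freedom = [2, 28]

k = 3 groups, N = 31 total
df = (k−1, N−k) = (3−1, 31−3) = (2, 28)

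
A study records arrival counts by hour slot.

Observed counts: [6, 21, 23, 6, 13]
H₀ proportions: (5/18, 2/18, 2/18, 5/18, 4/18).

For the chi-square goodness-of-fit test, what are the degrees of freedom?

df = k − 1 = 5 − 1 = 4

degrees of freedom = 4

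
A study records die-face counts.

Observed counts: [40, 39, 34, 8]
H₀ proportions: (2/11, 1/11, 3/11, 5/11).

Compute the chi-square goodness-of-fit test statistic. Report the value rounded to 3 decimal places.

test statistic = 126.194

n = 121; E_i = n·p_i = [22.00, 11.00, 33.00, 55.00]
χ² = (40−22.00)²/22.00 + (39−11.00)²/11.00 + (34−33.00)²/33.00 + (8−55.00)²/55.00 = 126.1939
df = 3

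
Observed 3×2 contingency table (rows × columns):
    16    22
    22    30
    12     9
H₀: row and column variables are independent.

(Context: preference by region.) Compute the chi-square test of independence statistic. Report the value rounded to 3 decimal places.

test statistic = 1.532

Row totals [38, 52, 21], col totals [50, 61], n=111
χ² = (16−17.12)²/17.12 + (22−20.88)²/20.88 + (22−23.42)²/23.42 + (30−28.58)²/28.58 + (12−9.46)²/9.46 + (9−11.54)²/11.54 = 1.5317
df = 2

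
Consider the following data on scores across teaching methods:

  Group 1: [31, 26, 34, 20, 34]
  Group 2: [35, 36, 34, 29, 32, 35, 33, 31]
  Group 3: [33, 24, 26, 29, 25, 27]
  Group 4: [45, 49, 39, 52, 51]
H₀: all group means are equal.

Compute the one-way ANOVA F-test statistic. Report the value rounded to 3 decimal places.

Group means [29.00, 33.12, 27.33, 47.20], grand mean 33.750
SSB = Σnᵢ(x̄ᵢ−x̄)² = 1267.492; SSW = ΣΣ(x−x̄ᵢ)² = 349.008
MSB = 1267.492/3 = 422.4972; MSW = 349.008/20 = 17.4504
F = MSB/MSW = 24.2113
df = (3, 20)

test statistic = 24.211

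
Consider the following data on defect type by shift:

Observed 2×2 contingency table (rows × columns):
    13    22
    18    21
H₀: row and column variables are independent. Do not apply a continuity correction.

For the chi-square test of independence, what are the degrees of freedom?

degrees of freedom = 1

df = (r−1)(c−1) = (2−1)·(2−1) = 1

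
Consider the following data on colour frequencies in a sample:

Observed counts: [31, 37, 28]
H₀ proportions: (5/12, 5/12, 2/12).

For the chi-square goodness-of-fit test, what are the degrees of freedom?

degrees of freedom = 2

df = k − 1 = 3 − 1 = 2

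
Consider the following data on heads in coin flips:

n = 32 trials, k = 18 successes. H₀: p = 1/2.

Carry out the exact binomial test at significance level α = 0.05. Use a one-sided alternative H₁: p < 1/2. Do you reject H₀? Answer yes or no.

Exact binomial: n=32, k=18, p₀=1/2=0.5000
P(X≤18) from Σ C(n,i)·p₀^i·(1−p₀)^(n−i)
p-value (one-sided, H₁ less) = 0.81146
At α=0.05: p ≥ α → fail to reject H₀

reject H₀: no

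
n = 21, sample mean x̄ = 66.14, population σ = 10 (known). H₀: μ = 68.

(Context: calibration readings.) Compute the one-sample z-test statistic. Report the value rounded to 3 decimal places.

SE = σ/√n = 10/√21 = 2.1822
z = (x̄−μ₀)/SE = (66.14−68)/2.1822 = -0.8524

test statistic = -0.852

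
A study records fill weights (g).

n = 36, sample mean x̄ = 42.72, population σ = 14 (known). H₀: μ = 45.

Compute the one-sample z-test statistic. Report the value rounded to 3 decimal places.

SE = σ/√n = 14/√36 = 2.3333
z = (x̄−μ₀)/SE = (42.72−45)/2.3333 = -0.9771

test statistic = -0.977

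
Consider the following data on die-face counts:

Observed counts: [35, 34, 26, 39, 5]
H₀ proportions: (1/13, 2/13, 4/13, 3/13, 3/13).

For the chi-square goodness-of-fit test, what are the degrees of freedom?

df = k − 1 = 5 − 1 = 4

degrees of freedom = 4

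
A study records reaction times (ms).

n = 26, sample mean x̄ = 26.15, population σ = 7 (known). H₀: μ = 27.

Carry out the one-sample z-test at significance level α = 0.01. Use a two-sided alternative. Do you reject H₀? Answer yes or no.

SE = σ/√n = 7/√26 = 1.3728
z = (x̄−μ₀)/SE = (26.15−27)/1.3728 = -0.6192
p-value (two-sided) = 0.53581
At α=0.01: p ≥ α → fail to reject H₀

reject H₀: no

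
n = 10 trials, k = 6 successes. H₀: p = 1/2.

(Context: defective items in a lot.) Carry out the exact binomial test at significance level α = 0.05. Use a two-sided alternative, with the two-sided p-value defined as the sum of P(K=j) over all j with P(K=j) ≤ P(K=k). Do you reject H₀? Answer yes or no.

Exact binomial: n=10, k=6, p₀=1/2=0.5000
P(X=j) = C(n,j)·p₀^j·(1−p₀)^(n−j); p = Σ P(X=j) over j with P(X=j) ≤ P(X=6)
p-value (two-sided) = 0.75391
At α=0.05: p ≥ α → fail to reject H₀

reject H₀: no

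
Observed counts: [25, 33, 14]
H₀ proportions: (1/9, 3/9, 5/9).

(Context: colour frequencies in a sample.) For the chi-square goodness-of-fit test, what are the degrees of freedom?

df = k − 1 = 3 − 1 = 2

degrees of freedom = 2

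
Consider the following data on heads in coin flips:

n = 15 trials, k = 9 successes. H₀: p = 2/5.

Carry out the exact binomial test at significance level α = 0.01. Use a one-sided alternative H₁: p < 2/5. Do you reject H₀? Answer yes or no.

reject H₀: no

Exact binomial: n=15, k=9, p₀=2/5=0.4000
P(X≤9) from Σ C(n,i)·p₀^i·(1−p₀)^(n−i)
p-value (one-sided, H₁ less) = 0.96617
At α=0.01: p ≥ α → fail to reject H₀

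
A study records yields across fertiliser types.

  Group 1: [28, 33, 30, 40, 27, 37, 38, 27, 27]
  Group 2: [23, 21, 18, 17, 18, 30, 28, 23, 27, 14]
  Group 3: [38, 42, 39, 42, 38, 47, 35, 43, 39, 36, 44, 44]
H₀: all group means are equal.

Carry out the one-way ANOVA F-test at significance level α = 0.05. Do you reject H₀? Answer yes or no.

Group means [31.89, 21.90, 40.58], grand mean 32.032
SSB = Σnᵢ(x̄ᵢ−x̄)² = 1904.262; SSW = ΣΣ(x−x̄ᵢ)² = 614.706
MSB = 1904.262/2 = 952.1311; MSW = 614.706/28 = 21.9538
F = MSB/MSW = 43.3698
df = (2, 28)
p-value (upper-tail) = 0.00000
At α=0.05: p < α → reject H₀

reject H₀: yes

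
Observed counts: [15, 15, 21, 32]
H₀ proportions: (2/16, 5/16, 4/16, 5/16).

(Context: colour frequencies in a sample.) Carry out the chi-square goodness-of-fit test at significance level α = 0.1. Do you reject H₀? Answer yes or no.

reject H₀: yes

n = 83; E_i = n·p_i = [10.38, 25.94, 20.75, 25.94]
χ² = (15−10.38)²/10.38 + (15−25.94)²/25.94 + (21−20.75)²/20.75 + (32−25.94)²/25.94 = 8.0940
df = 3
p-value (upper-tail) = 0.04411
At α=0.1: p < α → reject H₀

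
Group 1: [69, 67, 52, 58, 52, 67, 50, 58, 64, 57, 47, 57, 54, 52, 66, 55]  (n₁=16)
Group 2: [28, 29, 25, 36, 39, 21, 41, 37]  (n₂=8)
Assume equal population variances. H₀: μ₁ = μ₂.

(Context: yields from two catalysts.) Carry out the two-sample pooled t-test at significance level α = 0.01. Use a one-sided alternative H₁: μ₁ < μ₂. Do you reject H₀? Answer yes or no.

x̄₁=57.812, s₁=6.843, n₁=16
x̄₂=32.000, s₂=7.231, n₂=8
s_p² = [15·6.843² + 7·7.231²]/22 = 48.5653
SE = √(s_p²·(1/16+1/8)) = 3.0176
t = (57.812−32.000)/3.0176 = 8.5539
df = 22
p-value (one-sided, H₁ less) = 1.00000
At α=0.01: p ≥ α → fail to reject H₀

reject H₀: no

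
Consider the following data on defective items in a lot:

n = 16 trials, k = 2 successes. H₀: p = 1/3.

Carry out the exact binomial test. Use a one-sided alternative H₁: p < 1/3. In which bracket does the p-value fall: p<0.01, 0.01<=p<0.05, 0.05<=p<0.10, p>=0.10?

p-value bracket: 0.05<=p<0.10

Exact binomial: n=16, k=2, p₀=1/3=0.3333
P(X≤2) from Σ C(n,i)·p₀^i·(1−p₀)^(n−i)
p-value (one-sided, H₁ less) = 0.05938
→ bracket: 0.05<=p<0.10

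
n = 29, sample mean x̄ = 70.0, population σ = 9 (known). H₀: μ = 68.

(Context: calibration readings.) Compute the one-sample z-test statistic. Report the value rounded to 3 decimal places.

SE = σ/√n = 9/√29 = 1.6713
z = (x̄−μ₀)/SE = (70.0−68)/1.6713 = 1.1967

test statistic = 1.197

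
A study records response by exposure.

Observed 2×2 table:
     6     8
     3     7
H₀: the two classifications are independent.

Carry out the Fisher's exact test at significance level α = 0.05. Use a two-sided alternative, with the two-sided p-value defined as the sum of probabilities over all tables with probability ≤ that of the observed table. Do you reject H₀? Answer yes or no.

Margins: r₁=14, r₂=10, c₁=9, c₂=15, n=24
p_obs = C(14,6)·C(10,3)/C(24,9); sum pmf over tables with pmf ≤ p_obs
p-value (two-sided) = 0.67846
At α=0.05: p ≥ α → fail to reject H₀

reject H₀: no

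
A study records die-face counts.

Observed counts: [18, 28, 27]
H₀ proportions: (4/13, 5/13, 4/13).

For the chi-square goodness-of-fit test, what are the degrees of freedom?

df = k − 1 = 3 − 1 = 2

degrees of freedom = 2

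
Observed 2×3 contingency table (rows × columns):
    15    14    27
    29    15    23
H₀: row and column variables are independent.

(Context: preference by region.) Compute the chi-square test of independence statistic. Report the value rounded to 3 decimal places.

test statistic = 3.856

Row totals [56, 67], col totals [44, 29, 50], n=123
χ² = (15−20.03)²/20.03 + (14−13.20)²/13.20 + (27−22.76)²/22.76 + (29−23.97)²/23.97 + (15−15.80)²/15.80 + (23−27.24)²/27.24 = 3.8561
df = 2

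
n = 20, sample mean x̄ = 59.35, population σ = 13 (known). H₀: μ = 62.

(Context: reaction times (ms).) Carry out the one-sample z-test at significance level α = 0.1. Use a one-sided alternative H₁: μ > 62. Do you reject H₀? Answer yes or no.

SE = σ/√n = 13/√20 = 2.9069
z = (x̄−μ₀)/SE = (59.35−62)/2.9069 = -0.9116
p-value (one-sided, H₁ greater) = 0.81902
At α=0.1: p ≥ α → fail to reject H₀

reject H₀: no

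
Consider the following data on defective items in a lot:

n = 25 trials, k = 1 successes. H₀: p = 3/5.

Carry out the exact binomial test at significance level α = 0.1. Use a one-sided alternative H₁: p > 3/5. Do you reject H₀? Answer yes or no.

Exact binomial: n=25, k=1, p₀=3/5=0.6000
P(X≥1) from Σ C(n,i)·p₀^i·(1−p₀)^(n−i)
p-value (one-sided, H₁ greater) = 1.00000
At α=0.1: p ≥ α → fail to reject H₀

reject H₀: no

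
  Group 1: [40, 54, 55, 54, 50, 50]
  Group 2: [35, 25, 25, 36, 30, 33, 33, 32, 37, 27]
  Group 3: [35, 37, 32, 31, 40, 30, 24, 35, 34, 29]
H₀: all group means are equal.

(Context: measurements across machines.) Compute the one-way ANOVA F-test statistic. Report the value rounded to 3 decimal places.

Group means [50.50, 31.30, 32.70], grand mean 36.269
SSB = Σnᵢ(x̄ᵢ−x̄)² = 1589.415; SSW = ΣΣ(x−x̄ᵢ)² = 513.700
MSB = 1589.415/2 = 794.7077; MSW = 513.700/23 = 22.3348
F = MSB/MSW = 35.5816
df = (2, 23)

test statistic = 35.582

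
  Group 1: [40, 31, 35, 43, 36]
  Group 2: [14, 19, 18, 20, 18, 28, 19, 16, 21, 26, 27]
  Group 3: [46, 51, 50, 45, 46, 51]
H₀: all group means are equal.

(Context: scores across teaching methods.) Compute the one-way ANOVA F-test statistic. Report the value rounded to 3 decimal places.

Group means [37.00, 20.55, 48.17], grand mean 31.818
SSB = Σnᵢ(x̄ᵢ−x̄)² = 3135.712; SSW = ΣΣ(x−x̄ᵢ)² = 333.561
MSB = 3135.712/2 = 1567.8561; MSW = 333.561/19 = 17.5558
F = MSB/MSW = 89.3069
df = (2, 19)

test statistic = 89.307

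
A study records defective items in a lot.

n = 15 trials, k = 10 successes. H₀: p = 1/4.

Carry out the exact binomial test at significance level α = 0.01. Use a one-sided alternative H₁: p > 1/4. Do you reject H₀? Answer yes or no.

Exact binomial: n=15, k=10, p₀=1/4=0.2500
P(X≥10) from Σ C(n,i)·p₀^i·(1−p₀)^(n−i)
p-value (one-sided, H₁ greater) = 0.00079
At α=0.01: p < α → reject H₀

reject H₀: yes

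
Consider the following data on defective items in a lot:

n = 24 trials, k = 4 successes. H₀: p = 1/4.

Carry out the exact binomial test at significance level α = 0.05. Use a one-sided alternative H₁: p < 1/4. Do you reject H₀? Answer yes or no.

Exact binomial: n=24, k=4, p₀=1/4=0.2500
P(X≤4) from Σ C(n,i)·p₀^i·(1−p₀)^(n−i)
p-value (one-sided, H₁ less) = 0.24665
At α=0.05: p ≥ α → fail to reject H₀

reject H₀: no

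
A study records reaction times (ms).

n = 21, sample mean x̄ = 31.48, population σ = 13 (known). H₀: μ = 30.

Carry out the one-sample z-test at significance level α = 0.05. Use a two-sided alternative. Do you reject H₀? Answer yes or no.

SE = σ/√n = 13/√21 = 2.8368
z = (x̄−μ₀)/SE = (31.48−30)/2.8368 = 0.5217
p-value (two-sided) = 0.60187
At α=0.05: p ≥ α → fail to reject H₀

reject H₀: no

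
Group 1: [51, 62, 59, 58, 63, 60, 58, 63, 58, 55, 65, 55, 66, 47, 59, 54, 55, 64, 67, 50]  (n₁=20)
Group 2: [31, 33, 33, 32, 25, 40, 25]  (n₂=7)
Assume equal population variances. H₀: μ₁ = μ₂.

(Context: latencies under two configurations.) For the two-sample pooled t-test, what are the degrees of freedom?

df = n₁ + n₂ − 2 = 20 + 7 − 2 = 25

degrees of freedom = 25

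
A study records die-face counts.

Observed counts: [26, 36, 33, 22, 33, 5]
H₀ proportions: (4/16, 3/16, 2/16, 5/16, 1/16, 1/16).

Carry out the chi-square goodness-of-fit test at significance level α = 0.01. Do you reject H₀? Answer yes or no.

reject H₀: yes

n = 155; E_i = n·p_i = [38.75, 29.06, 19.38, 48.44, 9.69, 9.69]
χ² = (26−38.75)²/38.75 + (36−29.06)²/29.06 + (33−19.38)²/19.38 + (22−48.44)²/48.44 + (33−9.69)²/9.69 + (5−9.69)²/9.69 = 88.2310
df = 5
p-value (upper-tail) = 0.00000
At α=0.01: p < α → reject H₀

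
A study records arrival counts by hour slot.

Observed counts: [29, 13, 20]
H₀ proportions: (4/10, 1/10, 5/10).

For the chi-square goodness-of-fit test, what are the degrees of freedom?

df = k − 1 = 3 − 1 = 2

degrees of freedom = 2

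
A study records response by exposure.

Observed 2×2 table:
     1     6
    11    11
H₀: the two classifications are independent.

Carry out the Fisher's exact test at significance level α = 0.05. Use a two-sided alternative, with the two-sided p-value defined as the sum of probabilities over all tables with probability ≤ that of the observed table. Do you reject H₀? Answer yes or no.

Margins: r₁=7, r₂=22, c₁=12, c₂=17, n=29
p_obs = C(7,1)·C(22,11)/C(29,12); sum pmf over tables with pmf ≤ p_obs
p-value (two-sided) = 0.18720
At α=0.05: p ≥ α → fail to reject H₀

reject H₀: no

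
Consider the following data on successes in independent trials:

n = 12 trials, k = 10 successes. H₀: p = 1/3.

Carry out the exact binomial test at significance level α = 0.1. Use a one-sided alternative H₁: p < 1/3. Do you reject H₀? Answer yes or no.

Exact binomial: n=12, k=10, p₀=1/3=0.3333
P(X≤10) from Σ C(n,i)·p₀^i·(1−p₀)^(n−i)
p-value (one-sided, H₁ less) = 0.99995
At α=0.1: p ≥ α → fail to reject H₀

reject H₀: no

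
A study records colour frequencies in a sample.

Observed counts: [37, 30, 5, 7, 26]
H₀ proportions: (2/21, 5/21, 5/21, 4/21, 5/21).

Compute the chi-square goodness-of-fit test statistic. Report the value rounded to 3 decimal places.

test statistic = 98.390

n = 105; E_i = n·p_i = [10.00, 25.00, 25.00, 20.00, 25.00]
χ² = (37−10.00)²/10.00 + (30−25.00)²/25.00 + (5−25.00)²/25.00 + (7−20.00)²/20.00 + (26−25.00)²/25.00 = 98.3900
df = 4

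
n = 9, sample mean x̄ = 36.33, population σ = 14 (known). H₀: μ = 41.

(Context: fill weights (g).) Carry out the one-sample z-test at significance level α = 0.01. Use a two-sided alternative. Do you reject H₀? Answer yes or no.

SE = σ/√n = 14/√9 = 4.6667
z = (x̄−μ₀)/SE = (36.33−41)/4.6667 = -1.0007
p-value (two-sided) = 0.31696
At α=0.01: p ≥ α → fail to reject H₀

reject H₀: no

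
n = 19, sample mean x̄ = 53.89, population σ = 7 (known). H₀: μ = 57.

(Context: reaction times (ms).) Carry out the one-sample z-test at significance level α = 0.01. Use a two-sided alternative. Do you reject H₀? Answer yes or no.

reject H₀: no

SE = σ/√n = 7/√19 = 1.6059
z = (x̄−μ₀)/SE = (53.89−57)/1.6059 = -1.9366
p-value (two-sided) = 0.05279
At α=0.01: p ≥ α → fail to reject H₀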